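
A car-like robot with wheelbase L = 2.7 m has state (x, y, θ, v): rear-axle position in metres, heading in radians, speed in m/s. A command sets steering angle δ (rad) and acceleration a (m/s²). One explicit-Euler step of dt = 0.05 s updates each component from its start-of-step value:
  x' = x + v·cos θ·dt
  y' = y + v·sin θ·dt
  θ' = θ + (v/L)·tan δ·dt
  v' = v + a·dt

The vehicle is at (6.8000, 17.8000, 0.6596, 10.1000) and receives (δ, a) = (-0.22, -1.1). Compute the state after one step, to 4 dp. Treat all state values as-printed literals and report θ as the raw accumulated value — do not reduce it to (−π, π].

(7.1991, 18.1095, 0.6178, 10.0450)

x' = 6.8000 + 10.1000·cos(0.6596)·0.05 = 7.1991
y' = 17.8000 + 10.1000·sin(0.6596)·0.05 = 18.1095
θ' = 0.6596 + (10.1000/2.7)·tan(-0.22)·0.05 = 0.6178
v' = 10.1000 − 1.1000·0.05 = 10.0450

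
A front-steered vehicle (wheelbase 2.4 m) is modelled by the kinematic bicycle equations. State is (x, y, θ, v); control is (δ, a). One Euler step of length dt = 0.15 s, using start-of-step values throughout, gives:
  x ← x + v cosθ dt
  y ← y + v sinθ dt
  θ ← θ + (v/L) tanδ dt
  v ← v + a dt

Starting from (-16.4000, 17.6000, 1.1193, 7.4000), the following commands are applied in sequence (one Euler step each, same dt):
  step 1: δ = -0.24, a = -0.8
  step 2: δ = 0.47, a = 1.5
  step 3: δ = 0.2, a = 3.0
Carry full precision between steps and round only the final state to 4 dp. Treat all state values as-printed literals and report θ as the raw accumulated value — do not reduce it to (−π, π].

(-14.9627, 20.5850, 1.3323, 7.9550)

after step 1 (δ=-0.24, a=-0.8): (-15.915693, 18.598773, 1.006119, 7.280000)
after step 2 (δ=0.47, a=1.5): (-15.331316, 19.521252, 1.237243, 7.505000)
after step 3 (δ=0.2, a=3.0): (-14.962743, 20.584956, 1.332327, 7.955000)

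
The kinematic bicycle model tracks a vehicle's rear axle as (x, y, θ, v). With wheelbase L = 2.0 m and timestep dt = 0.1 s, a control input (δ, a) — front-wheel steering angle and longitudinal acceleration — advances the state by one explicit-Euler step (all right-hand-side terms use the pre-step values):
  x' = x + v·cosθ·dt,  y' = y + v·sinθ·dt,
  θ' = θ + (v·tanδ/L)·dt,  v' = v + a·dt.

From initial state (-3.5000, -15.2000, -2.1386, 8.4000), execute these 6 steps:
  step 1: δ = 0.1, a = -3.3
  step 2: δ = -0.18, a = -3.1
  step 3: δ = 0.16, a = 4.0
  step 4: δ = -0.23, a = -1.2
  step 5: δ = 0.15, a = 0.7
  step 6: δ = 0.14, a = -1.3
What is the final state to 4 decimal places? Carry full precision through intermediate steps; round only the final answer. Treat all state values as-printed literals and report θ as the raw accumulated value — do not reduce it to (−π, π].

(-6.1248, -19.2794, -2.0849, 7.9800)

after step 1 (δ=0.1, a=-3.3): (-3.951737, -15.908191, -2.096459, 8.070000)
after step 2 (δ=-0.18, a=-3.1): (-4.356678, -16.606239, -2.169884, 7.760000)
after step 3 (δ=0.16, a=4.0): (-4.794257, -17.247099, -2.107269, 8.160000)
after step 4 (δ=-0.23, a=-1.2): (-5.211320, -17.948464, -2.202799, 8.040000)
after step 5 (δ=0.15, a=0.7): (-5.686293, -18.597168, -2.142043, 8.110000)
after step 6 (δ=0.14, a=-1.3): (-6.124785, -19.279404, -2.084899, 7.980000)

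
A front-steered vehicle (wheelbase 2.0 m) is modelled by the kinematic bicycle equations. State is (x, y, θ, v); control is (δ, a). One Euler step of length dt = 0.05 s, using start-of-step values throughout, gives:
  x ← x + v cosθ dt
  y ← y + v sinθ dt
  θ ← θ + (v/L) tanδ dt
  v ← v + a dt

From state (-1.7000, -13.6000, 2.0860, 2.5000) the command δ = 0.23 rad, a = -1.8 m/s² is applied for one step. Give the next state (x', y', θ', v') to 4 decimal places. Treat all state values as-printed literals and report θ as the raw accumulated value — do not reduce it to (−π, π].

x' = -1.7000 + 2.5000·cos(2.0860)·0.05 = -1.7616
y' = -13.6000 + 2.5000·sin(2.0860)·0.05 = -13.4912
θ' = 2.0860 + (2.5000/2.0)·tan(0.23)·0.05 = 2.1006
v' = 2.5000 − 1.8000·0.05 = 2.4100

(-1.7616, -13.4912, 2.1006, 2.4100)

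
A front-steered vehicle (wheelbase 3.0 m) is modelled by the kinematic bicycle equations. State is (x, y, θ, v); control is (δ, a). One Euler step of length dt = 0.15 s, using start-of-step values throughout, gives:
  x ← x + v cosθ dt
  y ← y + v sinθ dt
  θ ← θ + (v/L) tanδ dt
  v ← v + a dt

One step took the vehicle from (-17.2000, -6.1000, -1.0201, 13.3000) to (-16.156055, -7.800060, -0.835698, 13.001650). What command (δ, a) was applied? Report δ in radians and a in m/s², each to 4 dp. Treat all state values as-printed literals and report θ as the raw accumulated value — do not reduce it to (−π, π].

δ = 0.2705, a = -1.9890

a = (v'−v)/dt = (-0.298350)/0.15 = -1.9890
Δθ = θ'−θ = 0.184402;  (v·dt/L) = 13.3000·0.15/3.0 = 0.665000
tan δ = Δθ·L/(v·dt) = 0.277296  →  δ = 0.2705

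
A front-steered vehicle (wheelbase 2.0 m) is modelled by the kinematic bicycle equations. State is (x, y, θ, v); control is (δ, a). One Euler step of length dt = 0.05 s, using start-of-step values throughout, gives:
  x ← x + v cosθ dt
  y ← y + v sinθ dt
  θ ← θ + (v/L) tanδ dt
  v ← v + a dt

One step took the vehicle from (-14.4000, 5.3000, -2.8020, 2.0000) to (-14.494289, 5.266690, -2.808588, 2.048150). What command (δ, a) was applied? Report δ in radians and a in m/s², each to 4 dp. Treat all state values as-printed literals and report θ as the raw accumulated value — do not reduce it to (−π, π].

a = (v'−v)/dt = (0.048150)/0.05 = 0.9630
Δθ = θ'−θ = -0.006588;  (v·dt/L) = 2.0000·0.05/2.0 = 0.050000
tan δ = Δθ·L/(v·dt) = -0.131760  →  δ = -0.1310

δ = -0.1310, a = 0.9630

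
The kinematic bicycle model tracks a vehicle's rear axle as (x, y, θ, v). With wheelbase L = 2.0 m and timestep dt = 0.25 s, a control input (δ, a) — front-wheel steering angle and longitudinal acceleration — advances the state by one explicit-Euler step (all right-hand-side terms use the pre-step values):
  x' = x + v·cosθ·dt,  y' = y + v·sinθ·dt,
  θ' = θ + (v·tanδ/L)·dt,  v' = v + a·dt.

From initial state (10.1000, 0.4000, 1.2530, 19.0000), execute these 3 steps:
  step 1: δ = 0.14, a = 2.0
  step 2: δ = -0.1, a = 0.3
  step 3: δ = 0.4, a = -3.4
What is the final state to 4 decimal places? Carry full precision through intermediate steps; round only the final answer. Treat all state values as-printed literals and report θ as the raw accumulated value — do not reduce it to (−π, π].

(12.6065, 14.5539, 2.3776, 18.7250)

after step 1 (δ=0.14, a=2.0): (11.584251, 4.912150, 1.587690, 19.500000)
after step 2 (δ=-0.1, a=0.3): (11.501901, 9.786454, 1.343124, 19.575000)
after step 3 (δ=0.4, a=-3.4): (12.606473, 14.553918, 2.377646, 18.725000)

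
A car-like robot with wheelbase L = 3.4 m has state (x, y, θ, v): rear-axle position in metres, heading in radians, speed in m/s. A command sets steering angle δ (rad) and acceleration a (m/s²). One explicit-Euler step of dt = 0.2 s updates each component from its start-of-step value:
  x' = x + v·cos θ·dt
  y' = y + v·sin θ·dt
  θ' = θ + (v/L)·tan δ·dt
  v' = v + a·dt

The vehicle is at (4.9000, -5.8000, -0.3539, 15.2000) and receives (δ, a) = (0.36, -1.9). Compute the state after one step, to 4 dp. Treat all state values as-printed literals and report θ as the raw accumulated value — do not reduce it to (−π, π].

x' = 4.9000 + 15.2000·cos(-0.3539)·0.2 = 7.7516
y' = -5.8000 + 15.2000·sin(-0.3539)·0.2 = -6.8535
θ' = -0.3539 + (15.2000/3.4)·tan(0.36)·0.2 = -0.0174
v' = 15.2000 − 1.9000·0.2 = 14.8200

(7.7516, -6.8535, -0.0174, 14.8200)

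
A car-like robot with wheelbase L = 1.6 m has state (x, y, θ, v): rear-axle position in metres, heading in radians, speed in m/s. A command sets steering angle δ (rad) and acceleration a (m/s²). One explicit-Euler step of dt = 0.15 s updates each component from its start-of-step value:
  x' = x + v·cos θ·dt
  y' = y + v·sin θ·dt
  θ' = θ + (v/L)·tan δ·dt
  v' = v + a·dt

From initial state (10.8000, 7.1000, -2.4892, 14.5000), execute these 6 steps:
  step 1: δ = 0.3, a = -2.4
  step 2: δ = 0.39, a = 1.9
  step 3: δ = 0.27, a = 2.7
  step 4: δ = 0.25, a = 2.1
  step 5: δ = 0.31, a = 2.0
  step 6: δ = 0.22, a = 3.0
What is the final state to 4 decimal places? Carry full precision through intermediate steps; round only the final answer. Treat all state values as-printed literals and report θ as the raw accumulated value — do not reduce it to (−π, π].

(12.8461, -2.6682, -0.0159, 15.8950)

after step 1 (δ=0.3, a=-2.4): (9.071672, 5.779581, -2.068696, 14.140000)
after step 2 (δ=0.39, a=1.9): (8.058722, 3.916096, -1.523791, 14.425000)
after step 3 (δ=0.27, a=2.7): (8.160392, 1.754736, -1.149519, 14.830000)
after step 4 (δ=0.25, a=2.1): (9.070048, -0.275270, -0.794514, 15.145000)
after step 5 (δ=0.31, a=2.0): (10.661708, -1.896217, -0.339699, 15.445000)
after step 6 (δ=0.22, a=3.0): (12.846067, -2.668166, -0.015905, 15.895000)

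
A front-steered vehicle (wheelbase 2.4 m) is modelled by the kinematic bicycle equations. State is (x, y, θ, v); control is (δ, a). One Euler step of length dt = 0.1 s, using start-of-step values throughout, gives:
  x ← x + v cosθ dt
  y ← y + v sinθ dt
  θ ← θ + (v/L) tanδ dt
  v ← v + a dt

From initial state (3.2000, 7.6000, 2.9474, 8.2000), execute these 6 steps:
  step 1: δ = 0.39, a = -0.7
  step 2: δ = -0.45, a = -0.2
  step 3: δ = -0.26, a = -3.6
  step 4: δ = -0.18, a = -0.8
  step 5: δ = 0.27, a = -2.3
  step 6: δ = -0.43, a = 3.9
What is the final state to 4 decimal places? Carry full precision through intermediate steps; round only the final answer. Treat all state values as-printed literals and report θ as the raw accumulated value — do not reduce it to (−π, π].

after step 1 (δ=0.39, a=-0.7): (2.395413, 7.758239, 3.087844, 8.130000)
after step 2 (δ=-0.45, a=-0.2): (1.583587, 7.801916, 2.924209, 8.110000)
after step 3 (δ=-0.26, a=-3.6): (0.791674, 7.976829, 2.834316, 7.750000)
after step 4 (δ=-0.18, a=-0.8): (0.052974, 8.211239, 2.775555, 7.670000)
after step 5 (δ=0.27, a=-2.3): (-0.663214, 8.485762, 2.864002, 7.440000)
after step 6 (δ=-0.43, a=3.9): (-1.378733, 8.689647, 2.721830, 7.830000)

(-1.3787, 8.6896, 2.7218, 7.8300)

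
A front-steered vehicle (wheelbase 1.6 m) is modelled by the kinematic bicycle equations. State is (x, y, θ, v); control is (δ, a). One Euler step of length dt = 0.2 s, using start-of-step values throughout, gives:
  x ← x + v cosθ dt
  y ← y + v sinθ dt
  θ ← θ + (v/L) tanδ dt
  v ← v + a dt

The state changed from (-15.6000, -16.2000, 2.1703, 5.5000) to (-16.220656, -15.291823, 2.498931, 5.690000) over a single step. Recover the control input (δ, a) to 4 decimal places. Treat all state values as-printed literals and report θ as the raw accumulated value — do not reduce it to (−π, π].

δ = 0.4459, a = 0.9500

a = (v'−v)/dt = (0.190000)/0.2 = 0.9500
Δθ = θ'−θ = 0.328631;  (v·dt/L) = 5.5000·0.2/1.6 = 0.687500
tan δ = Δθ·L/(v·dt) = 0.478009  →  δ = 0.4459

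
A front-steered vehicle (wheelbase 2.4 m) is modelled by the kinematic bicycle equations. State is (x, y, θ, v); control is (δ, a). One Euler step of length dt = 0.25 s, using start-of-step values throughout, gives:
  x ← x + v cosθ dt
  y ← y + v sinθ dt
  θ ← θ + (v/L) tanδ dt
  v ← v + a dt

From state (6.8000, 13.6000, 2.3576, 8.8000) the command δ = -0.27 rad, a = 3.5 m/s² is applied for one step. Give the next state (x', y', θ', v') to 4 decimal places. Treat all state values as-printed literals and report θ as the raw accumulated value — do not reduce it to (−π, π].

x' = 6.8000 + 8.8000·cos(2.3576)·0.25 = 5.2422
y' = 13.6000 + 8.8000·sin(2.3576)·0.25 = 15.1534
θ' = 2.3576 + (8.8000/2.4)·tan(-0.27)·0.25 = 2.1039
v' = 8.8000 + 3.5000·0.25 = 9.6750

(5.2422, 15.1534, 2.1039, 9.6750)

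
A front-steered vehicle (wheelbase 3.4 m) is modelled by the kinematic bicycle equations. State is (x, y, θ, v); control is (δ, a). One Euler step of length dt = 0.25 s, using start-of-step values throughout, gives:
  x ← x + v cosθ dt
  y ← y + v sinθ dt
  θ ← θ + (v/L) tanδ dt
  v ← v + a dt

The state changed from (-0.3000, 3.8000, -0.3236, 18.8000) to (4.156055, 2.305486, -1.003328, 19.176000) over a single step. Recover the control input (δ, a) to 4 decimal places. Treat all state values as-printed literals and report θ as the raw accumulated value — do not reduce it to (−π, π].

a = (v'−v)/dt = (0.376000)/0.25 = 1.5040
Δθ = θ'−θ = -0.679728;  (v·dt/L) = 18.8000·0.25/3.4 = 1.382353
tan δ = Δθ·L/(v·dt) = -0.491718  →  δ = -0.4570

δ = -0.4570, a = 1.5040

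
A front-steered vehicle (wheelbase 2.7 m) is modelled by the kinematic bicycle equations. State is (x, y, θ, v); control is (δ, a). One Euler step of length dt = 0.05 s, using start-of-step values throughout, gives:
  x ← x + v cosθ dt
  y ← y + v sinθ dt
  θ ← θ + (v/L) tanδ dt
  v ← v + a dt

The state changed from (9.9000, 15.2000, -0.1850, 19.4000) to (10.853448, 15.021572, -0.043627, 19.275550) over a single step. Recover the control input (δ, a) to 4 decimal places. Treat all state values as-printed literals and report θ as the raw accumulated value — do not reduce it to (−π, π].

δ = 0.3749, a = -2.4890

a = (v'−v)/dt = (-0.124450)/0.05 = -2.4890
Δθ = θ'−θ = 0.141373;  (v·dt/L) = 19.4000·0.05/2.7 = 0.359259
tan δ = Δθ·L/(v·dt) = 0.393512  →  δ = 0.3749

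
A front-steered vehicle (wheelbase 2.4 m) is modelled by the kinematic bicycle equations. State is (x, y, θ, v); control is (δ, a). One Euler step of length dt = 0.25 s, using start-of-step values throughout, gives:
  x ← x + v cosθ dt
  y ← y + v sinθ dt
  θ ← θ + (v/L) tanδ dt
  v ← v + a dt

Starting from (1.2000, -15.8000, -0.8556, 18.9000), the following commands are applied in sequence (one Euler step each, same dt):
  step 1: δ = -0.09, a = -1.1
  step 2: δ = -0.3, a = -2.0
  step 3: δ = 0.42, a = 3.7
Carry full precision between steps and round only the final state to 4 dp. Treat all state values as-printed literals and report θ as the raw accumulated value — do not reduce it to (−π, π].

(6.3990, -27.8892, -0.7903, 19.0500)

after step 1 (δ=-0.09, a=-1.1): (4.298493, -19.367207, -1.033267, 18.625000)
after step 2 (δ=-0.3, a=-2.0): (6.682562, -23.366817, -1.633412, 18.125000)
after step 3 (δ=0.42, a=3.7): (6.399020, -27.889187, -0.790274, 19.050000)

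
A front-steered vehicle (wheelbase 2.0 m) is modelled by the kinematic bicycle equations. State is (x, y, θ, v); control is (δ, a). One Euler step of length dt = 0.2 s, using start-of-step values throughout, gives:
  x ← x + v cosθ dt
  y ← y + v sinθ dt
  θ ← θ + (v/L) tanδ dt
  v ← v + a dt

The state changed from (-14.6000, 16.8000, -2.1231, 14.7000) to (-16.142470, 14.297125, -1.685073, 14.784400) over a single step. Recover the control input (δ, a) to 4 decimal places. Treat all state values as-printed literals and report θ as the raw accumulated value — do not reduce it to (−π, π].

a = (v'−v)/dt = (0.084400)/0.2 = 0.4220
Δθ = θ'−θ = 0.438027;  (v·dt/L) = 14.7000·0.2/2.0 = 1.470000
tan δ = Δθ·L/(v·dt) = 0.297978  →  δ = 0.2896

δ = 0.2896, a = 0.4220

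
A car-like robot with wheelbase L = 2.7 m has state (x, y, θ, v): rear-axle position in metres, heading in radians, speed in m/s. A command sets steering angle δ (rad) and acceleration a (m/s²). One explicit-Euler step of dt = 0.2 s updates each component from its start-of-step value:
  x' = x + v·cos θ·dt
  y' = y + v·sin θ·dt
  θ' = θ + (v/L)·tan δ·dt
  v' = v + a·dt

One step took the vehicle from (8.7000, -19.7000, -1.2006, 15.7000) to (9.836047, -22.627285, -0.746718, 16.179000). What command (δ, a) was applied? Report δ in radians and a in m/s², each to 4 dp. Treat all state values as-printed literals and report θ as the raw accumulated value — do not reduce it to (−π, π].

a = (v'−v)/dt = (0.479000)/0.2 = 2.3950
Δθ = θ'−θ = 0.453882;  (v·dt/L) = 15.7000·0.2/2.7 = 1.162963
tan δ = Δθ·L/(v·dt) = 0.390281  →  δ = 0.3721

δ = 0.3721, a = 2.3950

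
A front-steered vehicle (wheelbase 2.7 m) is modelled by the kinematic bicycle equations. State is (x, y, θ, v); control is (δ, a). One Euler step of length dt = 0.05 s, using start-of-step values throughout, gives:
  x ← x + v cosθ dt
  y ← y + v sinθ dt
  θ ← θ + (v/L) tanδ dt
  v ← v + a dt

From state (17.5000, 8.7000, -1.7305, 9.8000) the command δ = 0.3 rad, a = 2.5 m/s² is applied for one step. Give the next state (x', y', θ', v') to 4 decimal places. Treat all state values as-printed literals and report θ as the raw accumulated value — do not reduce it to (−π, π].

(17.4221, 8.2162, -1.6744, 9.9250)

x' = 17.5000 + 9.8000·cos(-1.7305)·0.05 = 17.4221
y' = 8.7000 + 9.8000·sin(-1.7305)·0.05 = 8.2162
θ' = -1.7305 + (9.8000/2.7)·tan(0.3)·0.05 = -1.6744
v' = 9.8000 + 2.5000·0.05 = 9.9250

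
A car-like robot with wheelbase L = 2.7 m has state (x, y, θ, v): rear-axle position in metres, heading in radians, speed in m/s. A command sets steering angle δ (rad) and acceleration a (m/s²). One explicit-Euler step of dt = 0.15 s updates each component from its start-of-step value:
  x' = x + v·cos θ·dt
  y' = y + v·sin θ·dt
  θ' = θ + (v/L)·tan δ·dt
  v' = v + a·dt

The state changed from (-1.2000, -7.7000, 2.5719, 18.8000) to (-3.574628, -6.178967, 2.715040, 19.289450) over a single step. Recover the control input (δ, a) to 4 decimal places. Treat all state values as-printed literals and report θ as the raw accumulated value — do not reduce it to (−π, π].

a = (v'−v)/dt = (0.489450)/0.15 = 3.2630
Δθ = θ'−θ = 0.143140;  (v·dt/L) = 18.8000·0.15/2.7 = 1.044444
tan δ = Δθ·L/(v·dt) = 0.137049  →  δ = 0.1362

δ = 0.1362, a = 3.2630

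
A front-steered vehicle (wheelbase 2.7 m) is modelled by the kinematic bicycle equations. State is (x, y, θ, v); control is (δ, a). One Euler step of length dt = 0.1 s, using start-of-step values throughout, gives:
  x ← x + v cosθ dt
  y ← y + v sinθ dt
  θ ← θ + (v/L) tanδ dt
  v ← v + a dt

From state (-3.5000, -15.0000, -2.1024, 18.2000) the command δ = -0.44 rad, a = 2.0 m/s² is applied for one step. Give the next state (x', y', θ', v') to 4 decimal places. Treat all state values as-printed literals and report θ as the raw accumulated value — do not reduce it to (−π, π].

x' = -3.5000 + 18.2000·cos(-2.1024)·0.1 = -4.4226
y' = -15.0000 + 18.2000·sin(-2.1024)·0.1 = -16.5688
θ' = -2.1024 + (18.2000/2.7)·tan(-0.44)·0.1 = -2.4197
v' = 18.2000 + 2.0000·0.1 = 18.4000

(-4.4226, -16.5688, -2.4197, 18.4000)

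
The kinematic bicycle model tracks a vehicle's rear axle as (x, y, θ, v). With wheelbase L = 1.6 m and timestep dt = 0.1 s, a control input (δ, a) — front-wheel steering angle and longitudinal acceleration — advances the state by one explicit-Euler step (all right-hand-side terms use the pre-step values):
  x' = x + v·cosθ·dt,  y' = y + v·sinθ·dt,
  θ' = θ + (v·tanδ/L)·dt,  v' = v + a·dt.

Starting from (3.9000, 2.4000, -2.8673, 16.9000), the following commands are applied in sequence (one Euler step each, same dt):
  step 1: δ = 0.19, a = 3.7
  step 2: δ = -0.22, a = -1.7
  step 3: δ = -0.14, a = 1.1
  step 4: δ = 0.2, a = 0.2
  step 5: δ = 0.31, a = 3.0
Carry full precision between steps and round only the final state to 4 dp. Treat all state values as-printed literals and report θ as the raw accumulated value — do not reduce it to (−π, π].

(-4.2823, 0.0869, -2.4931, 17.5300)

after step 1 (δ=0.19, a=3.7): (2.273177, 1.942236, -2.664162, 17.270000)
after step 2 (δ=-0.22, a=-1.7): (0.739293, 1.148682, -2.905531, 17.100000)
after step 3 (δ=-0.14, a=1.1): (-0.923283, 0.748756, -3.056142, 17.210000)
after step 4 (δ=0.2, a=0.2): (-2.638004, 0.601874, -2.838102, 17.230000)
after step 5 (δ=0.31, a=3.0): (-4.282261, 0.086949, -2.493149, 17.530000)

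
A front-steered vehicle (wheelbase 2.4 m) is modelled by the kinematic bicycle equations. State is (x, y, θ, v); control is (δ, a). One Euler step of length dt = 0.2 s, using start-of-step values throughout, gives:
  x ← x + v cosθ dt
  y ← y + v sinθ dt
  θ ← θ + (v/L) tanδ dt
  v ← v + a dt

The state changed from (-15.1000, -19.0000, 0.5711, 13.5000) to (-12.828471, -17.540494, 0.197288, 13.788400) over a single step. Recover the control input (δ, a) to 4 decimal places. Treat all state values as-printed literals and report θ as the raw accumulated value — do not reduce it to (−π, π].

δ = -0.3208, a = 1.4420

a = (v'−v)/dt = (0.288400)/0.2 = 1.4420
Δθ = θ'−θ = -0.373812;  (v·dt/L) = 13.5000·0.2/2.4 = 1.125000
tan δ = Δθ·L/(v·dt) = -0.332277  →  δ = -0.3208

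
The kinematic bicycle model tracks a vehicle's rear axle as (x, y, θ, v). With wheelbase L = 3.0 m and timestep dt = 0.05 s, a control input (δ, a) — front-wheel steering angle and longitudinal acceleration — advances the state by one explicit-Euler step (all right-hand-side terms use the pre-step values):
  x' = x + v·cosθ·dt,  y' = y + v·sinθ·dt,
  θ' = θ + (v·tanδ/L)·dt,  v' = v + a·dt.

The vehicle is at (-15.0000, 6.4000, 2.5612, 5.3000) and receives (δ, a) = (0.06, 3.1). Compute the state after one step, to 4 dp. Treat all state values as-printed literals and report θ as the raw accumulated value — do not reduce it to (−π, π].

(-15.2216, 6.5453, 2.5665, 5.4550)

x' = -15.0000 + 5.3000·cos(2.5612)·0.05 = -15.2216
y' = 6.4000 + 5.3000·sin(2.5612)·0.05 = 6.5453
θ' = 2.5612 + (5.3000/3.0)·tan(0.06)·0.05 = 2.5665
v' = 5.3000 + 3.1000·0.05 = 5.4550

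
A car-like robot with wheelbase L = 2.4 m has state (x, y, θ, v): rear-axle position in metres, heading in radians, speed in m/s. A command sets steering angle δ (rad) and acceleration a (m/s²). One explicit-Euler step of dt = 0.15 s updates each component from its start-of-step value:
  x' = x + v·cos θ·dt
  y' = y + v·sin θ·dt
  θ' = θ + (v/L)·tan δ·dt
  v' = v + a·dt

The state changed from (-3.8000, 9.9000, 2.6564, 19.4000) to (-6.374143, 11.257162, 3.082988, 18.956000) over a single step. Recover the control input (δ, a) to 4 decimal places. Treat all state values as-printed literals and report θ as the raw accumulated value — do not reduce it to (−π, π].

a = (v'−v)/dt = (-0.444000)/0.15 = -2.9600
Δθ = θ'−θ = 0.426588;  (v·dt/L) = 19.4000·0.15/2.4 = 1.212500
tan δ = Δθ·L/(v·dt) = 0.351825  →  δ = 0.3383

δ = 0.3383, a = -2.9600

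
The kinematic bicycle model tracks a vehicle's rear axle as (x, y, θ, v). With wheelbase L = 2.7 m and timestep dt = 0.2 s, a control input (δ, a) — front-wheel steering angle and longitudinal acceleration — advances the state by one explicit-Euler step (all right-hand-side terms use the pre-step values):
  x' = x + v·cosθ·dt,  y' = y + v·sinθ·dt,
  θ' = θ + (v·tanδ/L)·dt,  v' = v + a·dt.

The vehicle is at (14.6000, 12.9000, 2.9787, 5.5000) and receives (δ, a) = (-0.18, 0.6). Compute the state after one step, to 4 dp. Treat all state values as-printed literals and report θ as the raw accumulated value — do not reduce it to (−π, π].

x' = 14.6000 + 5.5000·cos(2.9787)·0.2 = 13.5146
y' = 12.9000 + 5.5000·sin(2.9787)·0.2 = 13.0784
θ' = 2.9787 + (5.5000/2.7)·tan(-0.18)·0.2 = 2.9046
v' = 5.5000 + 0.6000·0.2 = 5.6200

(13.5146, 13.0784, 2.9046, 5.6200)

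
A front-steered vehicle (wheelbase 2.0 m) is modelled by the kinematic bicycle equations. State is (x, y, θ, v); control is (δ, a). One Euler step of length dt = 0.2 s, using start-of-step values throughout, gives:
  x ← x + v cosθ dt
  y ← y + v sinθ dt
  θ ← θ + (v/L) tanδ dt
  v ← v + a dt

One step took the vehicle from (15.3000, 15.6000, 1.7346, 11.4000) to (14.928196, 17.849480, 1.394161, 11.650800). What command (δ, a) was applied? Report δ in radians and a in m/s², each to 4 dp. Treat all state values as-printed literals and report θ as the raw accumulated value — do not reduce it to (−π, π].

a = (v'−v)/dt = (0.250800)/0.2 = 1.2540
Δθ = θ'−θ = -0.340439;  (v·dt/L) = 11.4000·0.2/2.0 = 1.140000
tan δ = Δθ·L/(v·dt) = -0.298631  →  δ = -0.2902

δ = -0.2902, a = 1.2540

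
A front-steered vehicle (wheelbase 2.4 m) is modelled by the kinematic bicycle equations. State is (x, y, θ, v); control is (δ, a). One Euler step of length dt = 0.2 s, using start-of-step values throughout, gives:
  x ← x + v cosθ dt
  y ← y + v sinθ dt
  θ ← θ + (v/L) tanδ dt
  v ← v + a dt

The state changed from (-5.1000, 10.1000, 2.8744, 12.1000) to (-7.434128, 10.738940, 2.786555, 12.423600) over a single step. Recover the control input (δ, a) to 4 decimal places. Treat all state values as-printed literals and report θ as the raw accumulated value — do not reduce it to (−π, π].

a = (v'−v)/dt = (0.323600)/0.2 = 1.6180
Δθ = θ'−θ = -0.087845;  (v·dt/L) = 12.1000·0.2/2.4 = 1.008333
tan δ = Δθ·L/(v·dt) = -0.087119  →  δ = -0.0869

δ = -0.0869, a = 1.6180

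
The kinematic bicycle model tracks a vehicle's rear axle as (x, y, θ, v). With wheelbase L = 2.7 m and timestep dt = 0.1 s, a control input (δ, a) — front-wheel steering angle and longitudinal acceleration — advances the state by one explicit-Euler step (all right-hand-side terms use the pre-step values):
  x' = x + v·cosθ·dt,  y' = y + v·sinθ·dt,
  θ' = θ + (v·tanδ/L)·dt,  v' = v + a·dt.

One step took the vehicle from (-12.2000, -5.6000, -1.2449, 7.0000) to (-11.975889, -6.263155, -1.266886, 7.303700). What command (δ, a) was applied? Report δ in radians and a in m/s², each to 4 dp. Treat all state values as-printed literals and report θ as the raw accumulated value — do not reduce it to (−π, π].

δ = -0.0846, a = 3.0370

a = (v'−v)/dt = (0.303700)/0.1 = 3.0370
Δθ = θ'−θ = -0.021986;  (v·dt/L) = 7.0000·0.1/2.7 = 0.259259
tan δ = Δθ·L/(v·dt) = -0.084803  →  δ = -0.0846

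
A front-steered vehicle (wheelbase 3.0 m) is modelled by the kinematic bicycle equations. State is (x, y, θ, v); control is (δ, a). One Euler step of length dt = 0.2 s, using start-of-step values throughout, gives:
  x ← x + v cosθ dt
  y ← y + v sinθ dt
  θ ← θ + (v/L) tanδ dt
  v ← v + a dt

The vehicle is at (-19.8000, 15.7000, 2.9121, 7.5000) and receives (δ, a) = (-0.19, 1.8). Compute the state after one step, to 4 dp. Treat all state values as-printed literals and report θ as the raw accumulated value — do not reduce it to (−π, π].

x' = -19.8000 + 7.5000·cos(2.9121)·0.2 = -21.2607
y' = 15.7000 + 7.5000·sin(2.9121)·0.2 = 16.0412
θ' = 2.9121 + (7.5000/3.0)·tan(-0.19)·0.2 = 2.8159
v' = 7.5000 + 1.8000·0.2 = 7.8600

(-21.2607, 16.0412, 2.8159, 7.8600)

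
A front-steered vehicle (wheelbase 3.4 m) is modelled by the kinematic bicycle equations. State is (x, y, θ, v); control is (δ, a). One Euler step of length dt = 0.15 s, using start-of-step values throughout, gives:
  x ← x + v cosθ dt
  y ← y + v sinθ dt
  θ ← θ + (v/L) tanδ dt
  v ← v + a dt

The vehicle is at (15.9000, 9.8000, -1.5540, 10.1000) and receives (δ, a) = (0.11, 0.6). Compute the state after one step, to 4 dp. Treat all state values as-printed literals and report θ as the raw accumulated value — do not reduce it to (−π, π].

(15.9254, 8.2852, -1.5048, 10.1900)

x' = 15.9000 + 10.1000·cos(-1.5540)·0.15 = 15.9254
y' = 9.8000 + 10.1000·sin(-1.5540)·0.15 = 8.2852
θ' = -1.5540 + (10.1000/3.4)·tan(0.11)·0.15 = -1.5048
v' = 10.1000 + 0.6000·0.15 = 10.1900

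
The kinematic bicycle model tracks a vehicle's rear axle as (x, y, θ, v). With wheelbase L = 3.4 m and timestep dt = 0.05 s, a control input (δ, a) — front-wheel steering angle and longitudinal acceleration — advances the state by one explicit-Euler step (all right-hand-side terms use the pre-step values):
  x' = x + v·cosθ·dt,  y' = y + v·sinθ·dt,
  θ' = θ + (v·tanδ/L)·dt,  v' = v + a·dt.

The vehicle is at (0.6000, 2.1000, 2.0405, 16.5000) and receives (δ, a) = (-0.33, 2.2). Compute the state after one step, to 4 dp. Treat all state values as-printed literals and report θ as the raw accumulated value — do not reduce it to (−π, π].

x' = 0.6000 + 16.5000·cos(2.0405)·0.05 = 0.2266
y' = 2.1000 + 16.5000·sin(2.0405)·0.05 = 2.8357
θ' = 2.0405 + (16.5000/3.4)·tan(-0.33)·0.05 = 1.9574
v' = 16.5000 + 2.2000·0.05 = 16.6100

(0.2266, 2.8357, 1.9574, 16.6100)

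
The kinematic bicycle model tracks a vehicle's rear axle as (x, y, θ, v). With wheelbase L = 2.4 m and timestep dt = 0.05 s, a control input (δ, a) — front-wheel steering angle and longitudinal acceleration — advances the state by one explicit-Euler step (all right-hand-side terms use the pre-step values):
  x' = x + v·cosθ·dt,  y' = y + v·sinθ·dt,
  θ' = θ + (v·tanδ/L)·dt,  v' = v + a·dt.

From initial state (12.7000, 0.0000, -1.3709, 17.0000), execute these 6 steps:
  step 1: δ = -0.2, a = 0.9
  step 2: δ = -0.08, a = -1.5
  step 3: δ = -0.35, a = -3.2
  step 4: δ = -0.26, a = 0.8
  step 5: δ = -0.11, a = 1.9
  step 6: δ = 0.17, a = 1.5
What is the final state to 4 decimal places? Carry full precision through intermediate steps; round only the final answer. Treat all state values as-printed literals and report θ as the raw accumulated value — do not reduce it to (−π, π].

(12.7982, -5.0352, -1.6716, 17.0200)

after step 1 (δ=-0.2, a=0.9): (12.868783, -0.833074, -1.442693, 17.045000)
after step 2 (δ=-0.08, a=-1.5): (12.977660, -1.678341, -1.471162, 16.970000)
after step 3 (δ=-0.35, a=-3.2): (13.062060, -2.522633, -1.600215, 16.810000)
after step 4 (δ=-0.26, a=0.8): (13.037337, -3.362769, -1.693378, 16.850000)
after step 5 (δ=-0.11, a=1.9): (12.934320, -4.198947, -1.732149, 16.945000)
after step 6 (δ=0.17, a=1.5): (12.798207, -5.035192, -1.671551, 17.020000)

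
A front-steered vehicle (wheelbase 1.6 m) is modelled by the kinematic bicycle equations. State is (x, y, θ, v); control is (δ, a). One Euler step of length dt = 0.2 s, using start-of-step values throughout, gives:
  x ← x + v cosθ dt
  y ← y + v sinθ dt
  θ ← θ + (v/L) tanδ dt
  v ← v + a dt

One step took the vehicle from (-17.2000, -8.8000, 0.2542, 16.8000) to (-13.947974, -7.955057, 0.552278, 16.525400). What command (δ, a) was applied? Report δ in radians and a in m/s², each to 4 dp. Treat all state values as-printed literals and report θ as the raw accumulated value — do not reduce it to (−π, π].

a = (v'−v)/dt = (-0.274600)/0.2 = -1.3730
Δθ = θ'−θ = 0.298078;  (v·dt/L) = 16.8000·0.2/1.6 = 2.100000
tan δ = Δθ·L/(v·dt) = 0.141942  →  δ = 0.1410

δ = 0.1410, a = -1.3730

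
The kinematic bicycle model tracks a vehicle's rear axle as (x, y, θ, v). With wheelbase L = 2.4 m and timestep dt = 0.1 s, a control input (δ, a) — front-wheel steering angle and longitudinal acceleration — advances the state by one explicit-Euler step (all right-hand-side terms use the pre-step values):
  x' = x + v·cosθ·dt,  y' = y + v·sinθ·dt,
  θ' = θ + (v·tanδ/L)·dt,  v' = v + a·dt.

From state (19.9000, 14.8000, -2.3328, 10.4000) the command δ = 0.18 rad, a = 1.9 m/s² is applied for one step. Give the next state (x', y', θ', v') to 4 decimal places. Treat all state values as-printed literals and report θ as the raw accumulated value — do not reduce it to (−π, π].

(19.1820, 14.0476, -2.2539, 10.5900)

x' = 19.9000 + 10.4000·cos(-2.3328)·0.1 = 19.1820
y' = 14.8000 + 10.4000·sin(-2.3328)·0.1 = 14.0476
θ' = -2.3328 + (10.4000/2.4)·tan(0.18)·0.1 = -2.2539
v' = 10.4000 + 1.9000·0.1 = 10.5900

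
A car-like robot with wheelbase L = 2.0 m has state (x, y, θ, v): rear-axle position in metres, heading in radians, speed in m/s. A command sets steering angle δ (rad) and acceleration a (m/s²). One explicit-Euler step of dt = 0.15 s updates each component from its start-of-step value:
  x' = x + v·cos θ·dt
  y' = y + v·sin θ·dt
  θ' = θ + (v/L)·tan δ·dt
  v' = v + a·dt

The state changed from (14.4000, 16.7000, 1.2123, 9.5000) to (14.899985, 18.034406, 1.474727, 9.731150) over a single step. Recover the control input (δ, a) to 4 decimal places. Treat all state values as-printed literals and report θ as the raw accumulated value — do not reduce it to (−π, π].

δ = 0.3529, a = 1.5410

a = (v'−v)/dt = (0.231150)/0.15 = 1.5410
Δθ = θ'−θ = 0.262427;  (v·dt/L) = 9.5000·0.15/2.0 = 0.712500
tan δ = Δθ·L/(v·dt) = 0.368319  →  δ = 0.3529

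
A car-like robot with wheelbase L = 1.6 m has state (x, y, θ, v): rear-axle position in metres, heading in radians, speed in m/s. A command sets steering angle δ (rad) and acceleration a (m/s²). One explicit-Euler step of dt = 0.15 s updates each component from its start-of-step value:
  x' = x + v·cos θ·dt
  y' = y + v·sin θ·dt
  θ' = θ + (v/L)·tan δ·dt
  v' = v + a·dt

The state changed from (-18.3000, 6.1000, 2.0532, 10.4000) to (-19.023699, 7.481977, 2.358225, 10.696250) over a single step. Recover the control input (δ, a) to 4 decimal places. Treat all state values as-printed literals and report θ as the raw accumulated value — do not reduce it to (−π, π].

a = (v'−v)/dt = (0.296250)/0.15 = 1.9750
Δθ = θ'−θ = 0.305025;  (v·dt/L) = 10.4000·0.15/1.6 = 0.975000
tan δ = Δθ·L/(v·dt) = 0.312846  →  δ = 0.3032

δ = 0.3032, a = 1.9750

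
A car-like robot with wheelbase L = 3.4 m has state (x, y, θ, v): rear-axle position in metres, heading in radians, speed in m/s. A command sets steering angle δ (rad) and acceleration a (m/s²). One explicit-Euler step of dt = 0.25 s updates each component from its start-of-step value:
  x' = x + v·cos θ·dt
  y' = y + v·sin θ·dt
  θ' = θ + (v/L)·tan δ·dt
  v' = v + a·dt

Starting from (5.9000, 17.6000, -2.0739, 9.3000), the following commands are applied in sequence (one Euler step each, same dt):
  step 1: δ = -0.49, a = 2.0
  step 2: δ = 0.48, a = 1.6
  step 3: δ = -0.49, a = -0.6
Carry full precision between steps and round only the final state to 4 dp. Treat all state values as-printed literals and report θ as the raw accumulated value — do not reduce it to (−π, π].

after step 1 (δ=-0.49, a=2.0): (4.779008, 15.563090, -2.438643, 9.800000)
after step 2 (δ=0.48, a=1.6): (2.909808, 13.979237, -2.063497, 10.200000)
after step 3 (δ=-0.49, a=-0.6): (1.703639, 11.732538, -2.463538, 10.050000)

(1.7036, 11.7325, -2.4635, 10.0500)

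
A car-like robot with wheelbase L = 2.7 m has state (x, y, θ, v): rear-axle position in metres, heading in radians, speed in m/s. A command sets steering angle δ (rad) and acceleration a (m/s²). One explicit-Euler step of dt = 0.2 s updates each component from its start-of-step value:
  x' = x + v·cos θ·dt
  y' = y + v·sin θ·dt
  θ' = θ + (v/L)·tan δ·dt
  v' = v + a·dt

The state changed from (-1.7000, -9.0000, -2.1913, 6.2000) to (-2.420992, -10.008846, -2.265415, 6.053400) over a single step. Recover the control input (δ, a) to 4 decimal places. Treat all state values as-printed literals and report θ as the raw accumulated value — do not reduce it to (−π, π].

δ = -0.1600, a = -0.7330

a = (v'−v)/dt = (-0.146600)/0.2 = -0.7330
Δθ = θ'−θ = -0.074115;  (v·dt/L) = 6.2000·0.2/2.7 = 0.459259
tan δ = Δθ·L/(v·dt) = -0.161379  →  δ = -0.1600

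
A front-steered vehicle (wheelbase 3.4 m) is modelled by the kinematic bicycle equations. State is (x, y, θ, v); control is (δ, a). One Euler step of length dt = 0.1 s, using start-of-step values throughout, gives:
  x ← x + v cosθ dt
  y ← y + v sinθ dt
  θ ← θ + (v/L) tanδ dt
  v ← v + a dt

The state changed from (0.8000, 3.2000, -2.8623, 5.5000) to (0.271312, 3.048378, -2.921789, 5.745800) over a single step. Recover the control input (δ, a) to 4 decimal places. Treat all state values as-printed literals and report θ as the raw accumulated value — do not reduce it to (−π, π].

δ = -0.3524, a = 2.4580

a = (v'−v)/dt = (0.245800)/0.1 = 2.4580
Δθ = θ'−θ = -0.059489;  (v·dt/L) = 5.5000·0.1/3.4 = 0.161765
tan δ = Δθ·L/(v·dt) = -0.367750  →  δ = -0.3524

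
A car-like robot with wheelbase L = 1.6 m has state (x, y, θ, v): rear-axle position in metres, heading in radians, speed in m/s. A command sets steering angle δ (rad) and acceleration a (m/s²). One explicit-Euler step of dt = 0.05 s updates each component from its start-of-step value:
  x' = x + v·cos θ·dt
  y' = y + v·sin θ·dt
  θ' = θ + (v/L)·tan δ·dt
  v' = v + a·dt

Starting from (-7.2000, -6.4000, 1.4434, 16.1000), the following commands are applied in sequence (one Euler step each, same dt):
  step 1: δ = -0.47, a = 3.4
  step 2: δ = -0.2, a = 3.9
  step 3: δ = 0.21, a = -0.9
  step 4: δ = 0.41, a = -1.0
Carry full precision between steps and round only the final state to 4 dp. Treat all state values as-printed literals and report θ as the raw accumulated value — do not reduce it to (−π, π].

(-6.1074, -3.3555, 1.4175, 16.3700)

after step 1 (δ=-0.47, a=3.4): (-7.097723, -5.601524, 1.187830, 16.270000)
after step 2 (δ=-0.2, a=3.9): (-6.793739, -4.846953, 1.084764, 16.465000)
after step 3 (δ=0.21, a=-0.9): (-6.409182, -4.119041, 1.194433, 16.420000)
after step 4 (δ=0.41, a=-1.0): (-6.107431, -3.355505, 1.417453, 16.370000)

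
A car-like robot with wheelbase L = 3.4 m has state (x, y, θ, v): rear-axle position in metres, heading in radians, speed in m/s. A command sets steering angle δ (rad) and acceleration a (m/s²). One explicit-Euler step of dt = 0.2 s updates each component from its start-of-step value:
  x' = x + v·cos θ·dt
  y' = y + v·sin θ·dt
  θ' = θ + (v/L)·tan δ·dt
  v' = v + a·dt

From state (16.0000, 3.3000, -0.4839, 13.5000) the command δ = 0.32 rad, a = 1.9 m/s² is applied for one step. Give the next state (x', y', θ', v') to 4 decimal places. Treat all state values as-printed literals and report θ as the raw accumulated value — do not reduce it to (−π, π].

x' = 16.0000 + 13.5000·cos(-0.4839)·0.2 = 18.3900
y' = 3.3000 + 13.5000·sin(-0.4839)·0.2 = 2.0439
θ' = -0.4839 + (13.5000/3.4)·tan(0.32)·0.2 = -0.2207
v' = 13.5000 + 1.9000·0.2 = 13.8800

(18.3900, 2.0439, -0.2207, 13.8800)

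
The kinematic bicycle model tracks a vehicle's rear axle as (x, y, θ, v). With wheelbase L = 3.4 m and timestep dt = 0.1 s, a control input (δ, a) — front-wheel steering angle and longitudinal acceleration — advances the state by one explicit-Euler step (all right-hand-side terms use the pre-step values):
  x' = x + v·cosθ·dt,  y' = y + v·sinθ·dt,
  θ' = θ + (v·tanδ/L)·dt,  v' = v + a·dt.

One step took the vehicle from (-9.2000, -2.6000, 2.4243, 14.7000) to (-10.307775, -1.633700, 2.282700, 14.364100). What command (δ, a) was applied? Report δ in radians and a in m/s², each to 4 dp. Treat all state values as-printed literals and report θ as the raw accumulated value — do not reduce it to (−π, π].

δ = -0.3165, a = -3.3590

a = (v'−v)/dt = (-0.335900)/0.1 = -3.3590
Δθ = θ'−θ = -0.141600;  (v·dt/L) = 14.7000·0.1/3.4 = 0.432353
tan δ = Δθ·L/(v·dt) = -0.327510  →  δ = -0.3165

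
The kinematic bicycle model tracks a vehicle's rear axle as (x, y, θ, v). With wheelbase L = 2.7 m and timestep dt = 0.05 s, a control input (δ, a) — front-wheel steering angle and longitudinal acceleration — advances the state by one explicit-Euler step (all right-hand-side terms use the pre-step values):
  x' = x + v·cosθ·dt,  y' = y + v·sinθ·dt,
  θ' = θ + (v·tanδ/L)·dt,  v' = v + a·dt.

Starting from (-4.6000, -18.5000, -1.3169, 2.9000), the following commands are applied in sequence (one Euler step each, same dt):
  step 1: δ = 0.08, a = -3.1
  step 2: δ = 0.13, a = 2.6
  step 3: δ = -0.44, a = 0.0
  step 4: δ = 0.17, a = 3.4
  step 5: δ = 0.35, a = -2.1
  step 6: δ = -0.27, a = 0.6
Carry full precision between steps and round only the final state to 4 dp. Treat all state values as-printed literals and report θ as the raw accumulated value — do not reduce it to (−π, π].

after step 1 (δ=0.08, a=-3.1): (-4.563579, -18.640351, -1.312595, 2.745000)
after step 2 (δ=0.13, a=2.6): (-4.528534, -18.773052, -1.305949, 2.875000)
after step 3 (δ=-0.44, a=0.0): (-4.490905, -18.911789, -1.331013, 2.875000)
after step 4 (δ=0.17, a=3.4): (-4.456766, -19.051427, -1.321874, 3.045000)
after step 5 (δ=0.35, a=-2.1): (-4.419258, -19.198984, -1.301291, 2.940000)
after step 6 (δ=-0.27, a=0.6): (-4.380118, -19.340678, -1.316359, 2.970000)

(-4.3801, -19.3407, -1.3164, 2.9700)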